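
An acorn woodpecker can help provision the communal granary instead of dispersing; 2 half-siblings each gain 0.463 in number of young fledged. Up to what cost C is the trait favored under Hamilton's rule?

0.2315

r to a half-sibling = 1/4 (half-sibs share one parent — one path of length 2: r = (1/2)^2 = 1/4).
Hamilton's rule: n·r·B > C, so the trait is favored while C < n·r·B = 2·0.25·0.463 = 0.2315.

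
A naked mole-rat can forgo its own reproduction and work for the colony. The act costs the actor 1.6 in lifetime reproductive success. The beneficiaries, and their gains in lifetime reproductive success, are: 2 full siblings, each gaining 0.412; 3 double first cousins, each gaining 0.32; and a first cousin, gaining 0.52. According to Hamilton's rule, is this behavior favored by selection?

Hamilton's rule: the trait is favored when the sum of r·B over every recipient exceeds the actor's cost C.
r to a full sibling = 1/2 (full sibs share both parents — two paths of length 2: r = 2·(1/2)^2 = 1/2).
r to a double first cousin = 1/4 (double first cousins share both grandparent pairs — four paths of length 4: r = 4·(1/2)^4 = 1/4).
r to a first cousin = 1/8 (first cousins share one grandparent pair — two paths of length 4: r = 2·(1/2)^4 = 1/8).
Summing one r·B term per recipient: 2·0.5·0.412 + 3·0.25·0.32 + 1·0.125·0.52 = 0.717.
0.717 < 1.6: the indirect benefit is less than the cost.

No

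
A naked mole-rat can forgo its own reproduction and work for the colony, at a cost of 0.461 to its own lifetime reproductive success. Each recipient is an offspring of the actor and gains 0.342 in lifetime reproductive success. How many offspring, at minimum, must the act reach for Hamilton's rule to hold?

3

r to an offspring = 0.5 (one parent–offspring link: r = (1/2)^1 = 1/2).
Hamilton's rule: n·r·B > C  ⇒  n > C/(r·B) = 0.461/(0.5·0.342) = 2.696.
The smallest integer exceeding 2.696 is 3.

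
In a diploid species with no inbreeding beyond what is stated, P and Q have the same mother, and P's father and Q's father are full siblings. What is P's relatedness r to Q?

With two independent routes of shared ancestry, r is the sum of the two contributions.
P and Q are related in two ways: half-sibs through their shared mother (r = 1/4) and first cousins through their fathers (r = 1/8).
r = 1/4 + 1/8 = 0.375.

0.375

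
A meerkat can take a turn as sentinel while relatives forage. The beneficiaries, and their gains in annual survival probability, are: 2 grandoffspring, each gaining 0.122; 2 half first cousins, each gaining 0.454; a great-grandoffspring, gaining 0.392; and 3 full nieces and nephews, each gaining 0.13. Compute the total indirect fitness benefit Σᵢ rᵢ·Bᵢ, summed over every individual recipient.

0.26425

r to a grandoffspring = 1/4 (two parent–offspring links: r = (1/2)^2 = 1/4).
r to a half first cousin = 1/16 (half first cousins share one grandparent — one path of length 4: r = (1/2)^4 = 1/16).
r to a great-grandoffspring = 1/8 (three parent–offspring links: r = (1/2)^3 = 1/8).
r to a full niece or nephew = 1/4 (full aunt/uncle↔niece/nephew: two paths of length 3 through the shared grandparent pair: r = 2·(1/2)^3 = 1/4).
Summing one r·B term per recipient: 2·0.25·0.122 + 2·0.0625·0.454 + 1·0.125·0.392 + 3·0.25·0.13 = 0.26425.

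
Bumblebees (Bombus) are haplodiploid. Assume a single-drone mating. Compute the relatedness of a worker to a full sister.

0.75

Haplodiploid full sisters inherit their father's entire haploid genome identically (contributing 1/2) and on average half of their mother's contribution (1/2 · 1/2 = 1/4); r = 1/2 + 1/4 = 3/4.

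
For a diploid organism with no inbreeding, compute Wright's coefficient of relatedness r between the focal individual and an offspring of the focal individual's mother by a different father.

Each parent–offspring link contributes a factor of 1/2, and independent paths through distinct common ancestors add.
Half-sibs share one parent — one path of length 2: r = (1/2)^2 = 1/4.

0.25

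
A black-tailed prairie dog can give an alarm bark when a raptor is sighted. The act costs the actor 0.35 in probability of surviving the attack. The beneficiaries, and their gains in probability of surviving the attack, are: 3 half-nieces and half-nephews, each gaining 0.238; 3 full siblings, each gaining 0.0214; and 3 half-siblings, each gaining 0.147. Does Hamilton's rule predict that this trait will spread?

No

Hamilton's rule: the trait is favored when the sum of r·B over every recipient exceeds the actor's cost C.
r to a half-niece or half-nephew = 1/8 (half-aunt/uncle↔niece/nephew: one path of length 3: r = (1/2)^3 = 1/8).
r to a full sibling = 1/2 (full sibs share both parents — two paths of length 2: r = 2·(1/2)^2 = 1/2).
r to a half-sibling = 1/4 (half-sibs share one parent — one path of length 2: r = (1/2)^2 = 1/4).
Summing one r·B term per recipient: 3·0.125·0.238 + 3·0.5·0.0214 + 3·0.25·0.147 = 0.2316.
0.2316 < 0.35: the indirect benefit is less than the cost.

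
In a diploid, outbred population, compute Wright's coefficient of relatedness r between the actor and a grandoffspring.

0.25

Each parent–offspring link contributes a factor of 1/2, and independent paths through distinct common ancestors add.
Two parent–offspring links: r = (1/2)^2 = 1/4.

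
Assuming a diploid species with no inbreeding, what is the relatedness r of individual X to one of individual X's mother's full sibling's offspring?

Each parent–offspring link contributes a factor of 1/2, and independent paths through distinct common ancestors add.
First cousins share one grandparent pair — two paths of length 4: r = 2·(1/2)^4 = 1/8.

0.125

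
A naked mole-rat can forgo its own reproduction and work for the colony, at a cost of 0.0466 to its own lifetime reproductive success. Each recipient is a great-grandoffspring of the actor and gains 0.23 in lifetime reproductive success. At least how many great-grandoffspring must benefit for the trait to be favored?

r to a great-grandoffspring = 0.125 (three parent–offspring links: r = (1/2)^3 = 1/8).
Hamilton's rule: n·r·B > C  ⇒  n > C/(r·B) = 0.0466/(0.125·0.23) = 1.621.
The smallest integer exceeding 1.621 is 2.

2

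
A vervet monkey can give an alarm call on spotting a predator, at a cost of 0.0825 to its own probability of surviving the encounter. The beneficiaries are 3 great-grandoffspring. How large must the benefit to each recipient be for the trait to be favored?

r to a great-grandoffspring = 1/8 (three parent–offspring links: r = (1/2)^3 = 1/8).
Hamilton's rule with n recipients of equal r: n·r·B > C, so B > C/(n·r) = 0.0825/(3·0.125) = 0.22.

0.22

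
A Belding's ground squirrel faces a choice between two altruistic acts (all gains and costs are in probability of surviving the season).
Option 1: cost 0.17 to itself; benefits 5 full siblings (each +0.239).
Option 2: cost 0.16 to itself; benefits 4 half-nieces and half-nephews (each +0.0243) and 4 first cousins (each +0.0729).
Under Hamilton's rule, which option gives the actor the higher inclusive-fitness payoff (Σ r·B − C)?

Option 1

Option 1: r to a full sibling = 0.5.
Option 1: Σ r·B − C = (5·0.5·0.239) − 0.17 = 0.4275.
Option 2: r to a half-niece or half-nephew = 0.125.
Option 2: r to a first cousin = 0.125.
Option 2: Σ r·B − C = (4·0.125·0.0243 + 4·0.125·0.0729) − 0.16 = -0.1114.
Option 1 has the higher net inclusive-fitness payoff.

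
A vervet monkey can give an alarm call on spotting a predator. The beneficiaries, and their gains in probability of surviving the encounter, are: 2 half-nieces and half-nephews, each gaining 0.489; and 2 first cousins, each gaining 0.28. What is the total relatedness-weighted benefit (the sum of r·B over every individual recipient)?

0.19225

r to a half-niece or half-nephew = 0.125 (half-aunt/uncle↔niece/nephew: one path of length 3: r = (1/2)^3 = 1/8).
r to a first cousin = 0.125 (first cousins share one grandparent pair — two paths of length 4: r = 2·(1/2)^4 = 1/8).
Summing one r·B term per recipient: 2·0.125·0.489 + 2·0.125·0.28 = 0.19225.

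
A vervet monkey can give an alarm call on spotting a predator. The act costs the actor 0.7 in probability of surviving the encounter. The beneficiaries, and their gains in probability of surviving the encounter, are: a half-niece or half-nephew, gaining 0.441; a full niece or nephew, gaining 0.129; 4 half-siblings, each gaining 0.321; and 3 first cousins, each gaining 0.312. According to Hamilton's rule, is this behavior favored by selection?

Hamilton's rule: the trait is favored when the sum of r·B over every recipient exceeds the actor's cost C.
r to a half-niece or half-nephew = 1/8 (half-aunt/uncle↔niece/nephew: one path of length 3: r = (1/2)^3 = 1/8).
r to a full niece or nephew = 0.25 (full aunt/uncle↔niece/nephew: two paths of length 3 through the shared grandparent pair: r = 2·(1/2)^3 = 1/4).
r to a half-sibling = 0.25 (half-sibs share one parent — one path of length 2: r = (1/2)^2 = 1/4).
r to a first cousin = 0.125 (first cousins share one grandparent pair — two paths of length 4: r = 2·(1/2)^4 = 1/8).
Summing one r·B term per recipient: 1·0.125·0.441 + 1·0.25·0.129 + 4·0.25·0.321 + 3·0.125·0.312 = 0.525375.
0.525375 < 0.7: the indirect benefit is less than the cost.

No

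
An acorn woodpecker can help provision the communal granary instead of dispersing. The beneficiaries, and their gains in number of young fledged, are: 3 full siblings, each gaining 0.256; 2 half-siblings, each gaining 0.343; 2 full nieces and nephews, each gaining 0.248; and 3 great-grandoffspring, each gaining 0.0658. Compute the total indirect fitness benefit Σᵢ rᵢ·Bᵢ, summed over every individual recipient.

r to a full sibling = 0.5 (full sibs share both parents — two paths of length 2: r = 2·(1/2)^2 = 1/2).
r to a half-sibling = 0.25 (half-sibs share one parent — one path of length 2: r = (1/2)^2 = 1/4).
r to a full niece or nephew = 1/4 (full aunt/uncle↔niece/nephew: two paths of length 3 through the shared grandparent pair: r = 2·(1/2)^3 = 1/4).
r to a great-grandoffspring = 0.125 (three parent–offspring links: r = (1/2)^3 = 1/8).
Summing one r·B term per recipient: 3·0.5·0.256 + 2·0.25·0.343 + 2·0.25·0.248 + 3·0.125·0.0658 = 0.704175.

0.704175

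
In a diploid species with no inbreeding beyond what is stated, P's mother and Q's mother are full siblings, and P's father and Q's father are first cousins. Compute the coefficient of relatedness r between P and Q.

Relatedness sums over independent paths through distinct common ancestors.
P and Q are related in two ways: first cousins through their mothers (r = 1/8) and second cousins through their fathers (r = 1/32).
r = 1/8 + 1/32 = 5/32 = 0.15625.

0.15625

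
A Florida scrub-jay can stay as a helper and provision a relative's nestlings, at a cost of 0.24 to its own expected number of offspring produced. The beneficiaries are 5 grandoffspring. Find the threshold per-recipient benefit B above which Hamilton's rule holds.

r to a grandoffspring = 0.25 (two parent–offspring links: r = (1/2)^2 = 1/4).
Hamilton's rule with n recipients of equal r: n·r·B > C, so B > C/(n·r) = 0.24/(5·0.25) = 0.192.

0.192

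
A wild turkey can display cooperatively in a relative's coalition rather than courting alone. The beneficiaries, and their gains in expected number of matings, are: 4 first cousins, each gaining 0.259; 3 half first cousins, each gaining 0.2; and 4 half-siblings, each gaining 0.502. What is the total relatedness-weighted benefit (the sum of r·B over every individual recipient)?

0.669

r to a first cousin = 0.125 (first cousins share one grandparent pair — two paths of length 4: r = 2·(1/2)^4 = 1/8).
r to a half first cousin = 0.0625 (half first cousins share one grandparent — one path of length 4: r = (1/2)^4 = 1/16).
r to a half-sibling = 1/4 (half-sibs share one parent — one path of length 2: r = (1/2)^2 = 1/4).
Summing one r·B term per recipient: 4·0.125·0.259 + 3·0.0625·0.2 + 4·0.25·0.502 = 0.669.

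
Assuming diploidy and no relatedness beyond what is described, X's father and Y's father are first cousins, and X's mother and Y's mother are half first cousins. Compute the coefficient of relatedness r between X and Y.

With two independent routes of shared ancestry, r is the sum of the two contributions.
X and Y are related in two ways: second cousins through their fathers (r = 1/32) and half second cousins through their mothers (r = 1/64).
r = 1/32 + 1/64 = 3/64 = 0.046875.

0.046875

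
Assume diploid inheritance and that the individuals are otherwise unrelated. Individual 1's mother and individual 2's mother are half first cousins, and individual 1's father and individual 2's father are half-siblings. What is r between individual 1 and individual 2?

0.078125

Independent pedigree routes through distinct common ancestors add.
Individual 1 and individual 2 are related in two ways: half second cousins through their mothers (r = 1/64) and half first cousins through their fathers (r = 1/16).
r = 1/64 + 1/16 = 5/64 = 0.078125.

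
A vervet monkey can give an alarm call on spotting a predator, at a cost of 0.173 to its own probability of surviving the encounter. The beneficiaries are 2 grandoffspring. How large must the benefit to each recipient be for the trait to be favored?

r to a grandoffspring = 1/4 (two parent–offspring links: r = (1/2)^2 = 1/4).
Hamilton's rule with n recipients of equal r: n·r·B > C, so B > C/(n·r) = 0.173/(2·0.25) = 0.346.

0.346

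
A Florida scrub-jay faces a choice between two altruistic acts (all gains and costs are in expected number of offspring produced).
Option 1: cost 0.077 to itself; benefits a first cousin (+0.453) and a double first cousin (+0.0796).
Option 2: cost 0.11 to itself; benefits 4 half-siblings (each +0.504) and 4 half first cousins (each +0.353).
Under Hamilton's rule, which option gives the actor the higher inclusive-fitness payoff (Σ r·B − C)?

Option 1: r to a first cousin = 0.125.
Option 1: r to a double first cousin = 0.25.
Option 1: Σ r·B − C = (1·0.125·0.453 + 1·0.25·0.0796) − 0.077 = -0.000475.
Option 2: r to a half-sibling = 0.25.
Option 2: r to a half first cousin = 0.0625.
Option 2: Σ r·B − C = (4·0.25·0.504 + 4·0.0625·0.353) − 0.11 = 0.48225.
Option 2 has the higher net inclusive-fitness payoff.

Option 2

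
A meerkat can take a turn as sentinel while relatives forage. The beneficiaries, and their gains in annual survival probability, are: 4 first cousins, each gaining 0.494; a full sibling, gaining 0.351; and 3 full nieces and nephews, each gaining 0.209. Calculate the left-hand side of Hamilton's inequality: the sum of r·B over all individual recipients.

r to a first cousin = 0.125 (first cousins share one grandparent pair — two paths of length 4: r = 2·(1/2)^4 = 1/8).
r to a full sibling = 1/2 (full sibs share both parents — two paths of length 2: r = 2·(1/2)^2 = 1/2).
r to a full niece or nephew = 1/4 (full aunt/uncle↔niece/nephew: two paths of length 3 through the shared grandparent pair: r = 2·(1/2)^3 = 1/4).
Summing one r·B term per recipient: 4·0.125·0.494 + 1·0.5·0.351 + 3·0.25·0.209 = 0.57925.

0.57925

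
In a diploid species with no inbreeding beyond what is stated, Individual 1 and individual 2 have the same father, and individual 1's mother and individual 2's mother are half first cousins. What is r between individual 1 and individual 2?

With two independent routes of shared ancestry, r is the sum of the two contributions.
Individual 1 and individual 2 are related in two ways: half-sibs through their shared father (r = 1/4) and half second cousins through their mothers (r = 1/64).
r = 1/4 + 1/64 = 0.265625.

0.265625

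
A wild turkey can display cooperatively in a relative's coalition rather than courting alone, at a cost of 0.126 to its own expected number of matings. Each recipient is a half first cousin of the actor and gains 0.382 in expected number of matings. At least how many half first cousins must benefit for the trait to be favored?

r to a half first cousin = 0.0625 (half first cousins share one grandparent — one path of length 4: r = (1/2)^4 = 1/16).
Hamilton's rule: n·r·B > C  ⇒  n > C/(r·B) = 0.126/(0.0625·0.382) = 5.277.
The smallest integer exceeding 5.277 is 6.

6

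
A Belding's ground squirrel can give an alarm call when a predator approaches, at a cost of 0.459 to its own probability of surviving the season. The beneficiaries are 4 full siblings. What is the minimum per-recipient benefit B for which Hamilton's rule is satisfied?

r to a full sibling = 0.5 (full sibs share both parents — two paths of length 2: r = 2·(1/2)^2 = 1/2).
Hamilton's rule with n recipients of equal r: n·r·B > C, so B > C/(n·r) = 0.459/(4·0.5) = 0.2295.

0.2295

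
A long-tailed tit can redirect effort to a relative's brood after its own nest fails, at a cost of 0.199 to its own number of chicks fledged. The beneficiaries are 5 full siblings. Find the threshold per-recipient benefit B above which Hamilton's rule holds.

0.0796

r to a full sibling = 0.5 (full sibs share both parents — two paths of length 2: r = 2·(1/2)^2 = 1/2).
Hamilton's rule with n recipients of equal r: n·r·B > C, so B > C/(n·r) = 0.199/(5·0.5) = 0.0796.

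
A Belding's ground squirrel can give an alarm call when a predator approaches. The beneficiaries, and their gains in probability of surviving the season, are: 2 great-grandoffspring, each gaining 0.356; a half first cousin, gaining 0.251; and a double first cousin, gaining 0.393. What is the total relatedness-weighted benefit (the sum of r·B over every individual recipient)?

0.2029375

r to a great-grandoffspring = 1/8 (three parent–offspring links: r = (1/2)^3 = 1/8).
r to a half first cousin = 1/16 (half first cousins share one grandparent — one path of length 4: r = (1/2)^4 = 1/16).
r to a double first cousin = 1/4 (double first cousins share both grandparent pairs — four paths of length 4: r = 4·(1/2)^4 = 1/4).
Summing one r·B term per recipient: 2·0.125·0.356 + 1·0.0625·0.251 + 1·0.25·0.393 = 0.2029375.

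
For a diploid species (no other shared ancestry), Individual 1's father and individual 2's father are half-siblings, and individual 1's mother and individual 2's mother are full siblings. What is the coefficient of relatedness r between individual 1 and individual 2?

Wright's path rule: contributions from independent ancestry routes add.
Individual 1 and individual 2 are related in two ways: half first cousins through their fathers (r = 1/16) and first cousins through their mothers (r = 1/8).
r = 1/16 + 1/8 = 3/16 = 0.1875.

0.1875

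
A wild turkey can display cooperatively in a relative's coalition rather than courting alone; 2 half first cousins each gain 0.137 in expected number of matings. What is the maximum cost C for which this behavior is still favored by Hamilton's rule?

0.017125

r to a half first cousin = 1/16 (half first cousins share one grandparent — one path of length 4: r = (1/2)^4 = 1/16).
Hamilton's rule: n·r·B > C, so the trait is favored while C < n·r·B = 2·0.0625·0.137 = 0.017125.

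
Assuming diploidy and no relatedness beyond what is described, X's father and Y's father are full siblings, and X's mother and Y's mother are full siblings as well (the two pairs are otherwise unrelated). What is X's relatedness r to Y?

0.25

Independent pedigree routes through distinct common ancestors add.
X and Y are related in two ways: first cousins through their fathers (r = 1/8) and first cousins through their mothers (r = 1/8) — i.e. double first cousins.
r = 1/8 + 1/8 = 0.25.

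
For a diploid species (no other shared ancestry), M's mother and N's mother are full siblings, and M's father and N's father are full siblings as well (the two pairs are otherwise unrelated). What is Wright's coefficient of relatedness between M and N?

With two independent routes of shared ancestry, r is the sum of the two contributions.
M and N are related in two ways: first cousins through their mothers (r = 1/8) and first cousins through their fathers (r = 1/8) — i.e. double first cousins.
r = 1/8 + 1/8 = 1/4 = 0.25.

0.25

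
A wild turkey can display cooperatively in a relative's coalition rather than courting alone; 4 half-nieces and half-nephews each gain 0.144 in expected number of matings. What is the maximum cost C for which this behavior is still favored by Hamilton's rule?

r to a half-niece or half-nephew = 1/8 (half-aunt/uncle↔niece/nephew: one path of length 3: r = (1/2)^3 = 1/8).
Hamilton's rule: n·r·B > C, so the trait is favored while C < n·r·B = 4·0.125·0.144 = 0.072.

0.072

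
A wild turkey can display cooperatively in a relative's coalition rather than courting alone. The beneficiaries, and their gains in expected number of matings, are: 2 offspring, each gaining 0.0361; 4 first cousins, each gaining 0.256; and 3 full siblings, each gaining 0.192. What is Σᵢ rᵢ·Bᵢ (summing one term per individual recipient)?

r to an offspring = 0.5 (one parent–offspring link: r = (1/2)^1 = 1/2).
r to a first cousin = 0.125 (first cousins share one grandparent pair — two paths of length 4: r = 2·(1/2)^4 = 1/8).
r to a full sibling = 1/2 (full sibs share both parents — two paths of length 2: r = 2·(1/2)^2 = 1/2).
Summing one r·B term per recipient: 2·0.5·0.0361 + 4·0.125·0.256 + 3·0.5·0.192 = 0.4521.

0.4521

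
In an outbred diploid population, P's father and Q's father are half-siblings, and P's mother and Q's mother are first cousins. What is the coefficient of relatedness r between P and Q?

0.09375

Relatedness sums over independent paths through distinct common ancestors.
P and Q are related in two ways: half first cousins through their fathers (r = 1/16) and second cousins through their mothers (r = 1/32).
r = 1/16 + 1/32 = 3/32 = 0.09375.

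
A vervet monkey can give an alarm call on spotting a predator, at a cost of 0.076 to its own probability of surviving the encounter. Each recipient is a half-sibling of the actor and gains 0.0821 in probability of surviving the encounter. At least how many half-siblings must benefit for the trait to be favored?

r to a half-sibling = 0.25 (half-sibs share one parent — one path of length 2: r = (1/2)^2 = 1/4).
Hamilton's rule: n·r·B > C  ⇒  n > C/(r·B) = 0.076/(0.25·0.0821) = 3.703.
The smallest integer exceeding 3.703 is 4.

4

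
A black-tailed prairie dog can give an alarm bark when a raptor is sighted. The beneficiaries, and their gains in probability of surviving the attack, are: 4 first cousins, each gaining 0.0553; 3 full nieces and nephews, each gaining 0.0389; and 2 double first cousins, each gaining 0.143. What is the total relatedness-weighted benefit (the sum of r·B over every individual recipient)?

r to a first cousin = 1/8 (first cousins share one grandparent pair — two paths of length 4: r = 2·(1/2)^4 = 1/8).
r to a full niece or nephew = 1/4 (full aunt/uncle↔niece/nephew: two paths of length 3 through the shared grandparent pair: r = 2·(1/2)^3 = 1/4).
r to a double first cousin = 1/4 (double first cousins share both grandparent pairs — four paths of length 4: r = 4·(1/2)^4 = 1/4).
Summing one r·B term per recipient: 4·0.125·0.0553 + 3·0.25·0.0389 + 2·0.25·0.143 = 0.128325.

0.128325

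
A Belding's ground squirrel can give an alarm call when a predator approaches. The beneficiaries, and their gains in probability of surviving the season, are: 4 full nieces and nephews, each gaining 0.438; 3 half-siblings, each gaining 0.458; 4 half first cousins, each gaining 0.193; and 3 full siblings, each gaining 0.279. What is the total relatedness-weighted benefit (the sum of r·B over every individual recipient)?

1.24825

r to a full niece or nephew = 1/4 (full aunt/uncle↔niece/nephew: two paths of length 3 through the shared grandparent pair: r = 2·(1/2)^3 = 1/4).
r to a half-sibling = 0.25 (half-sibs share one parent — one path of length 2: r = (1/2)^2 = 1/4).
r to a half first cousin = 0.0625 (half first cousins share one grandparent — one path of length 4: r = (1/2)^4 = 1/16).
r to a full sibling = 1/2 (full sibs share both parents — two paths of length 2: r = 2·(1/2)^2 = 1/2).
Summing one r·B term per recipient: 4·0.25·0.438 + 3·0.25·0.458 + 4·0.0625·0.193 + 3·0.5·0.279 = 1.24825.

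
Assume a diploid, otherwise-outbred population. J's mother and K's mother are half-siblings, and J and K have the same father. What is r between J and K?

0.3125

With two independent routes of shared ancestry, r is the sum of the two contributions.
J and K are related in two ways: half first cousins through their mothers (r = 1/16) and half-sibs through their shared father (r = 1/4).
r = 1/16 + 1/4 = 0.3125.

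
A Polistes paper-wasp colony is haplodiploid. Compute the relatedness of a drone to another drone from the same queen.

0.5

Haploid brothers each carry a random half of the queen's diploid genome, so on average they share half: r = 1/2.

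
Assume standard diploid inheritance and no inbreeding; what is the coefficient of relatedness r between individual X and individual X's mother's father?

Each parent–offspring link contributes a factor of 1/2, and independent paths through distinct common ancestors add.
Two parent–offspring links: r = (1/2)^2 = 1/4.

0.25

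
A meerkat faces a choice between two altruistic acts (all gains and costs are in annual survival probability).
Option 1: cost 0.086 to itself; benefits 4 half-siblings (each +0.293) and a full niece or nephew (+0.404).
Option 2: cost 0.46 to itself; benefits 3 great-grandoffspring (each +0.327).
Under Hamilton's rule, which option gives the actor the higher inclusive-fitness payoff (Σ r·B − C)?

Option 1

Option 1: r to a half-sibling = 0.25.
Option 1: r to a full niece or nephew = 0.25.
Option 1: Σ r·B − C = (4·0.25·0.293 + 1·0.25·0.404) − 0.086 = 0.308.
Option 2: r to a great-grandoffspring = 0.125.
Option 2: Σ r·B − C = (3·0.125·0.327) − 0.46 = -0.337375.
Option 1 has the higher net inclusive-fitness payoff.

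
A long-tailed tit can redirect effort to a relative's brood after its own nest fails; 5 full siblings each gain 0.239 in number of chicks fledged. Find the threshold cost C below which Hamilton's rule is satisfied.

r to a full sibling = 0.5 (full sibs share both parents — two paths of length 2: r = 2·(1/2)^2 = 1/2).
Hamilton's rule: n·r·B > C, so the trait is favored while C < n·r·B = 5·0.5·0.239 = 0.5975.

0.5975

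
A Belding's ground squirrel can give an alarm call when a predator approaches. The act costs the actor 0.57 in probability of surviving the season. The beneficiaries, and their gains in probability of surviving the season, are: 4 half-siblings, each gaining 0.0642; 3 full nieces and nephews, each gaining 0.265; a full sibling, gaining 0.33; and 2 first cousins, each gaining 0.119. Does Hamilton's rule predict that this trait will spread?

No

Hamilton's rule: the trait is favored when the sum of r·B over every recipient exceeds the actor's cost C.
r to a half-sibling = 1/4 (half-sibs share one parent — one path of length 2: r = (1/2)^2 = 1/4).
r to a full niece or nephew = 0.25 (full aunt/uncle↔niece/nephew: two paths of length 3 through the shared grandparent pair: r = 2·(1/2)^3 = 1/4).
r to a full sibling = 1/2 (full sibs share both parents — two paths of length 2: r = 2·(1/2)^2 = 1/2).
r to a first cousin = 0.125 (first cousins share one grandparent pair — two paths of length 4: r = 2·(1/2)^4 = 1/8).
Summing one r·B term per recipient: 4·0.25·0.0642 + 3·0.25·0.265 + 1·0.5·0.33 + 2·0.125·0.119 = 0.4577.
0.4577 < 0.57: the indirect benefit is less than the cost.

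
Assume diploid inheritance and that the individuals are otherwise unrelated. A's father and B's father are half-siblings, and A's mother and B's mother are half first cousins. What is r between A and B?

Wright's path rule: contributions from independent ancestry routes add.
A and B are related in two ways: half first cousins through their fathers (r = 1/16) and half second cousins through their mothers (r = 1/64).
r = 1/16 + 1/64 = 0.078125.

0.078125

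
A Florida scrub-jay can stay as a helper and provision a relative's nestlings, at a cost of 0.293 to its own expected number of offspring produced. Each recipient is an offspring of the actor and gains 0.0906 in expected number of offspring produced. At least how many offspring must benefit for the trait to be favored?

r to an offspring = 1/2 (one parent–offspring link: r = (1/2)^1 = 1/2).
Hamilton's rule: n·r·B > C  ⇒  n > C/(r·B) = 0.293/(0.5·0.0906) = 6.468.
The smallest integer exceeding 6.468 is 7.

7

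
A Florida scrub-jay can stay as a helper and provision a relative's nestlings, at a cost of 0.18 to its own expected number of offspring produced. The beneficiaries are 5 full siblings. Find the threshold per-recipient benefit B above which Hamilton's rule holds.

0.072

r to a full sibling = 0.5 (full sibs share both parents — two paths of length 2: r = 2·(1/2)^2 = 1/2).
Hamilton's rule with n recipients of equal r: n·r·B > C, so B > C/(n·r) = 0.18/(5·0.5) = 0.072.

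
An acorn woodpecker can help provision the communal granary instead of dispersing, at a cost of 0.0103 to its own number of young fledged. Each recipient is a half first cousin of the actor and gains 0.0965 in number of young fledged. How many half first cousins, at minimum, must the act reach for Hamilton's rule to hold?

r to a half first cousin = 1/16 (half first cousins share one grandparent — one path of length 4: r = (1/2)^4 = 1/16).
Hamilton's rule: n·r·B > C  ⇒  n > C/(r·B) = 0.0103/(0.0625·0.0965) = 1.708.
The smallest integer exceeding 1.708 is 2.

2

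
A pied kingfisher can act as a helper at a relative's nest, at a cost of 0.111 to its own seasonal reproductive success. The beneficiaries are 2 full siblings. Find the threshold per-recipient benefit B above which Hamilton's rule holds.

0.111

r to a full sibling = 0.5 (full sibs share both parents — two paths of length 2: r = 2·(1/2)^2 = 1/2).
Hamilton's rule with n recipients of equal r: n·r·B > C, so B > C/(n·r) = 0.111/(2·0.5) = 0.111.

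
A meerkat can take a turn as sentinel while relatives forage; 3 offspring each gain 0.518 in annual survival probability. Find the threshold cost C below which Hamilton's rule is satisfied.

r to an offspring = 1/2 (one parent–offspring link: r = (1/2)^1 = 1/2).
Hamilton's rule: n·r·B > C, so the trait is favored while C < n·r·B = 3·0.5·0.518 = 0.777.

0.777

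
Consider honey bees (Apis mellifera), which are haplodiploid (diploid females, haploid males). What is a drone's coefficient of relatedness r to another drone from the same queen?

0.5

Haploid brothers each carry a random half of the queen's diploid genome, so on average they share half: r = 1/2.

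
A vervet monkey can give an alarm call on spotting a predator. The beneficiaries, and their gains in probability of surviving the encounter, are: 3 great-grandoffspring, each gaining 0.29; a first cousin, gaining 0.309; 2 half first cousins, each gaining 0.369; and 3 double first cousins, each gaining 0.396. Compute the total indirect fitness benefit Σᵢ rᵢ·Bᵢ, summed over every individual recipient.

r to a great-grandoffspring = 1/8 (three parent–offspring links: r = (1/2)^3 = 1/8).
r to a first cousin = 1/8 (first cousins share one grandparent pair — two paths of length 4: r = 2·(1/2)^4 = 1/8).
r to a half first cousin = 0.0625 (half first cousins share one grandparent — one path of length 4: r = (1/2)^4 = 1/16).
r to a double first cousin = 1/4 (double first cousins share both grandparent pairs — four paths of length 4: r = 4·(1/2)^4 = 1/4).
Summing one r·B term per recipient: 3·0.125·0.29 + 1·0.125·0.309 + 2·0.0625·0.369 + 3·0.25·0.396 = 0.4905.

0.4905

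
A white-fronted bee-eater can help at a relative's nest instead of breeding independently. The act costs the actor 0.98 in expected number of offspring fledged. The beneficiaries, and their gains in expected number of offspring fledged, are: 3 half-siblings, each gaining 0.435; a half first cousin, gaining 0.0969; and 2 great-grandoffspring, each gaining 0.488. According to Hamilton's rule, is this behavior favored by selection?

Hamilton's rule: the trait is favored when the sum of r·B over every recipient exceeds the actor's cost C.
r to a half-sibling = 0.25 (half-sibs share one parent — one path of length 2: r = (1/2)^2 = 1/4).
r to a half first cousin = 1/16 (half first cousins share one grandparent — one path of length 4: r = (1/2)^4 = 1/16).
r to a great-grandoffspring = 1/8 (three parent–offspring links: r = (1/2)^3 = 1/8).
Summing one r·B term per recipient: 3·0.25·0.435 + 1·0.0625·0.0969 + 2·0.125·0.488 = 0.45430625.
0.45430625 < 0.98: the indirect benefit is less than the cost.

No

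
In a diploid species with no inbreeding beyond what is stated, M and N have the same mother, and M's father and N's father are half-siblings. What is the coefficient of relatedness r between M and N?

0.3125

Independent pedigree routes through distinct common ancestors add.
M and N are related in two ways: half-sibs through their shared mother (r = 1/4) and half first cousins through their fathers (r = 1/16).
r = 1/4 + 1/16 = 5/16 = 0.3125.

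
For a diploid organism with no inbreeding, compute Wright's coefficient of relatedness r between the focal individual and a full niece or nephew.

Full aunt/uncle↔niece/nephew: two paths of length 3 through the shared grandparent pair: r = 2·(1/2)^3 = 1/4.

0.25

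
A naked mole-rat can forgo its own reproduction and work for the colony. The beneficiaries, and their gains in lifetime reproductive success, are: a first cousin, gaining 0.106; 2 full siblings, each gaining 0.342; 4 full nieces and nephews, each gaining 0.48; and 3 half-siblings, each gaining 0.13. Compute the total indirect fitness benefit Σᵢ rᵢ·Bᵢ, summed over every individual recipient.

r to a first cousin = 1/8 (first cousins share one grandparent pair — two paths of length 4: r = 2·(1/2)^4 = 1/8).
r to a full sibling = 1/2 (full sibs share both parents — two paths of length 2: r = 2·(1/2)^2 = 1/2).
r to a full niece or nephew = 0.25 (full aunt/uncle↔niece/nephew: two paths of length 3 through the shared grandparent pair: r = 2·(1/2)^3 = 1/4).
r to a half-sibling = 1/4 (half-sibs share one parent — one path of length 2: r = (1/2)^2 = 1/4).
Summing one r·B term per recipient: 1·0.125·0.106 + 2·0.5·0.342 + 4·0.25·0.48 + 3·0.25·0.13 = 0.93275.

0.93275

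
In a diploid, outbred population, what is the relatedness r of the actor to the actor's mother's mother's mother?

0.125

Each parent–offspring link contributes a factor of 1/2, and independent paths through distinct common ancestors add.
Three parent–offspring links: r = (1/2)^3 = 1/8.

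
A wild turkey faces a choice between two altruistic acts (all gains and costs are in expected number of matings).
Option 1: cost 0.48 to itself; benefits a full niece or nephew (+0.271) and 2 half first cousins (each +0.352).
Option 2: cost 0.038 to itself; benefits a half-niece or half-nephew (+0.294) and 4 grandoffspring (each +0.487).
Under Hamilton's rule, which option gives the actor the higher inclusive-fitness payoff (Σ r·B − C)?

Option 1: r to a full niece or nephew = 0.25.
Option 1: r to a half first cousin = 0.0625.
Option 1: Σ r·B − C = (1·0.25·0.271 + 2·0.0625·0.352) − 0.48 = -0.36825.
Option 2: r to a half-niece or half-nephew = 0.125.
Option 2: r to a grandoffspring = 0.25.
Option 2: Σ r·B − C = (1·0.125·0.294 + 4·0.25·0.487) − 0.038 = 0.48575.
Option 2 has the higher net inclusive-fitness payoff.

Option 2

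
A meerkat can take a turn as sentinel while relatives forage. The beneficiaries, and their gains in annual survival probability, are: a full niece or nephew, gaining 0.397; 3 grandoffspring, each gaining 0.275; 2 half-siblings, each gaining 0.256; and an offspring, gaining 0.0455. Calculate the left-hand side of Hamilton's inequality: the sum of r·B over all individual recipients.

0.45625

r to a full niece or nephew = 1/4 (full aunt/uncle↔niece/nephew: two paths of length 3 through the shared grandparent pair: r = 2·(1/2)^3 = 1/4).
r to a grandoffspring = 0.25 (two parent–offspring links: r = (1/2)^2 = 1/4).
r to a half-sibling = 0.25 (half-sibs share one parent — one path of length 2: r = (1/2)^2 = 1/4).
r to an offspring = 1/2 (one parent–offspring link: r = (1/2)^1 = 1/2).
Summing one r·B term per recipient: 1·0.25·0.397 + 3·0.25·0.275 + 2·0.25·0.256 + 1·0.5·0.0455 = 0.45625.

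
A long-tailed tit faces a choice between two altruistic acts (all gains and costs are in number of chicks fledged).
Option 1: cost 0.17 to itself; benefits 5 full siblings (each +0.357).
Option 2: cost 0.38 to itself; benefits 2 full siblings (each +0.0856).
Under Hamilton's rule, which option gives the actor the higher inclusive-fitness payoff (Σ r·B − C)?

Option 1

Option 1: r to a full sibling = 0.5.
Option 1: Σ r·B − C = (5·0.5·0.357) − 0.17 = 0.7225.
Option 2: r to a full sibling = 0.5.
Option 2: Σ r·B − C = (2·0.5·0.0856) − 0.38 = -0.2944.
Option 1 has the higher net inclusive-fitness payoff.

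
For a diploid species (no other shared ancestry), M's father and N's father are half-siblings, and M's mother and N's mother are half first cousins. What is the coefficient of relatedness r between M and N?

With two independent routes of shared ancestry, r is the sum of the two contributions.
M and N are related in two ways: half first cousins through their fathers (r = 1/16) and half second cousins through their mothers (r = 1/64).
r = 1/16 + 1/64 = 5/64 = 0.078125.

0.078125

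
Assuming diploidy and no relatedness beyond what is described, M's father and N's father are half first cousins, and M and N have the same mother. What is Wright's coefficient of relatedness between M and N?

With two independent routes of shared ancestry, r is the sum of the two contributions.
M and N are related in two ways: half second cousins through their fathers (r = 1/64) and half-sibs through their shared mother (r = 1/4).
r = 1/64 + 1/4 = 0.265625.

0.265625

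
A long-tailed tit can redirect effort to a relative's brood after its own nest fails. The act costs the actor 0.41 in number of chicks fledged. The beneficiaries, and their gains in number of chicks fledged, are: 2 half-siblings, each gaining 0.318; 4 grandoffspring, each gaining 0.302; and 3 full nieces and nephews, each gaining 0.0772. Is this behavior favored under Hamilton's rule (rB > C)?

Yes

Hamilton's rule: the trait is favored when the sum of r·B over every recipient exceeds the actor's cost C.
r to a half-sibling = 0.25 (half-sibs share one parent — one path of length 2: r = (1/2)^2 = 1/4).
r to a grandoffspring = 0.25 (two parent–offspring links: r = (1/2)^2 = 1/4).
r to a full niece or nephew = 0.25 (full aunt/uncle↔niece/nephew: two paths of length 3 through the shared grandparent pair: r = 2·(1/2)^3 = 1/4).
Summing one r·B term per recipient: 2·0.25·0.318 + 4·0.25·0.302 + 3·0.25·0.0772 = 0.5189.
0.5189 > 0.41: the indirect benefit exceeds the cost.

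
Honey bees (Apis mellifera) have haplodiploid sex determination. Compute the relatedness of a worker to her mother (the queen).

One meiotic link between diploid queen and diploid daughter: r = 1/2.

0.5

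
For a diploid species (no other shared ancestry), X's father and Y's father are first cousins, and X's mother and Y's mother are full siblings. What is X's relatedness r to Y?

Relatedness sums over independent paths through distinct common ancestors.
X and Y are related in two ways: second cousins through their fathers (r = 1/32) and first cousins through their mothers (r = 1/8).
r = 1/32 + 1/8 = 0.15625.

0.15625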